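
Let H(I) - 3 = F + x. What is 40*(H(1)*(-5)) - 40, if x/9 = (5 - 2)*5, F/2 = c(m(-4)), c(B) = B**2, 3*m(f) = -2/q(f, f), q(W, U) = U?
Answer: -248860/9 ≈ -27651.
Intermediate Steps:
m(f) = -2/(3*f) (m(f) = (-2/f)/3 = -2/(3*f))
F = 1/18 (F = 2*(-2/3/(-4))**2 = 2*(-2/3*(-1/4))**2 = 2*(1/6)**2 = 2*(1/36) = 1/18 ≈ 0.055556)
x = 135 (x = 9*((5 - 2)*5) = 9*(3*5) = 9*15 = 135)
H(I) = 2485/18 (H(I) = 3 + (1/18 + 135) = 3 + 2431/18 = 2485/18)
40*(H(1)*(-5)) - 40 = 40*((2485/18)*(-5)) - 40 = 40*(-12425/18) - 40 = -248500/9 - 40 = -248860/9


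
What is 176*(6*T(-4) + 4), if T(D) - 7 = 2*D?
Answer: -352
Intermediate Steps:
T(D) = 7 + 2*D
176*(6*T(-4) + 4) = 176*(6*(7 + 2*(-4)) + 4) = 176*(6*(7 - 8) + 4) = 176*(6*(-1) + 4) = 176*(-6 + 4) = 176*(-2) = -352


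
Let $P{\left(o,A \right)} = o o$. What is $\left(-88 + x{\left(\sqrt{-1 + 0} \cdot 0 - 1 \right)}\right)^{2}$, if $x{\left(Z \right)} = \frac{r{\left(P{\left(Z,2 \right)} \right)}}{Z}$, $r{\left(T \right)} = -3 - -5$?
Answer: $8100$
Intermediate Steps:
$P{\left(o,A \right)} = o^{2}$
$r{\left(T \right)} = 2$ ($r{\left(T \right)} = -3 + 5 = 2$)
$x{\left(Z \right)} = \frac{2}{Z}$
$\left(-88 + x{\left(\sqrt{-1 + 0} \cdot 0 - 1 \right)}\right)^{2} = \left(-88 + \frac{2}{\sqrt{-1 + 0} \cdot 0 - 1}\right)^{2} = \left(-88 + \frac{2}{\sqrt{-1} \cdot 0 - 1}\right)^{2} = \left(-88 + \frac{2}{i 0 - 1}\right)^{2} = \left(-88 + \frac{2}{0 - 1}\right)^{2} = \left(-88 + \frac{2}{-1}\right)^{2} = \left(-88 + 2 \left(-1\right)\right)^{2} = \left(-88 - 2\right)^{2} = \left(-90\right)^{2} = 8100$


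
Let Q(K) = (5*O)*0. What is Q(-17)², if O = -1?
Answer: 0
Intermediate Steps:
Q(K) = 0 (Q(K) = (5*(-1))*0 = -5*0 = 0)
Q(-17)² = 0² = 0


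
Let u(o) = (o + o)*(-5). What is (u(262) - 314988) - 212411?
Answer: -530019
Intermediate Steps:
u(o) = -10*o (u(o) = (2*o)*(-5) = -10*o)
(u(262) - 314988) - 212411 = (-10*262 - 314988) - 212411 = (-2620 - 314988) - 212411 = -317608 - 212411 = -530019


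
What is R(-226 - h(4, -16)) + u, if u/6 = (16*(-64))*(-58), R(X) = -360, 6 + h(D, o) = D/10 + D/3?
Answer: 355992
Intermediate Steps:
h(D, o) = -6 + 13*D/30 (h(D, o) = -6 + (D/10 + D/3) = -6 + 13*D/30)
u = 356352 (u = 6*((16*(-64))*(-58)) = 6*(-1024*(-58)) = 6*59392 = 356352)
R(-226 - h(4, -16)) + u = -360 + 356352 = 355992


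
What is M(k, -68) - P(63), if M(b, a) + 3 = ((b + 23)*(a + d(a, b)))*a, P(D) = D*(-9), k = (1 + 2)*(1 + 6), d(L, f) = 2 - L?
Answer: -5420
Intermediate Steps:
k = 21 (k = 3*7 = 21)
P(D) = -9*D
M(b, a) = -3 + a*(46 + 2*b) (M(b, a) = -3 + ((b + 23)*(a + (2 - a)))*a = -3 + ((23 + b)*2)*a = -3 + (46 + 2*b)*a = -3 + a*(46 + 2*b))
M(k, -68) - P(63) = (-3 + 46*(-68) + 2*(-68)*21) - (-9)*63 = (-3 - 3128 - 2856) - 1*(-567) = -5987 + 567 = -5420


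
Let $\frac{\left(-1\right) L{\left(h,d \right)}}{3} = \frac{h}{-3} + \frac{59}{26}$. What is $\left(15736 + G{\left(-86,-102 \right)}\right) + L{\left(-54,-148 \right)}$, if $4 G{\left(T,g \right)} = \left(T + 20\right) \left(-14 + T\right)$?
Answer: $\frac{450455}{26} \approx 17325.0$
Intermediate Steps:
$L{\left(h,d \right)} = - \frac{177}{26} + h$ ($L{\left(h,d \right)} = - 3 \left(\frac{h}{-3} + \frac{59}{26}\right) = - 3 \left(h \left(- \frac{1}{3}\right) + 59 \cdot \frac{1}{26}\right) = - 3 \left(- \frac{h}{3} + \frac{59}{26}\right) = - 3 \left(\frac{59}{26} - \frac{h}{3}\right) = - \frac{177}{26} + h$)
$G{\left(T,g \right)} = \frac{\left(-14 + T\right) \left(20 + T\right)}{4}$ ($G{\left(T,g \right)} = \frac{\left(T + 20\right) \left(-14 + T\right)}{4} = \frac{\left(20 + T\right) \left(-14 + T\right)}{4} = \frac{\left(-14 + T\right) \left(20 + T\right)}{4}$)
$\left(15736 + G{\left(-86,-102 \right)}\right) + L{\left(-54,-148 \right)} = \left(15736 + \left(-70 + \frac{\left(-86\right)^{2}}{4} + \frac{3}{2} \left(-86\right)\right)\right) - \frac{1581}{26} = \left(15736 - -1650\right) - \frac{1581}{26} = \left(15736 + 1650\right) - \frac{1581}{26} = 17386 - \frac{1581}{26} = \frac{450455}{26}$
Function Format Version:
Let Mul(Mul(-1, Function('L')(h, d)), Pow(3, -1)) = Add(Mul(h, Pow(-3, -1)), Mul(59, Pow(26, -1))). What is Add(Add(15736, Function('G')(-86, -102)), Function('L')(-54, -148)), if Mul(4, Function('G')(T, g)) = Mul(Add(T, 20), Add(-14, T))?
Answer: Rational(450455, 26) ≈ 17325.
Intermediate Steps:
Function('L')(h, d) = Add(Rational(-177, 26), h) (Function('L')(h, d) = Mul(-3, Add(Mul(h, Pow(-3, -1)), Mul(59, Pow(26, -1)))) = Mul(-3, Add(Mul(h, Rational(-1, 3)), Mul(59, Rational(1, 26)))) = Mul(-3, Add(Mul(Rational(-1, 3), h), Rational(59, 26))) = Mul(-3, Add(Rational(59, 26), Mul(Rational(-1, 3), h))) = Add(Rational(-177, 26), h))
Function('G')(T, g) = Mul(Rational(1, 4), Add(-14, T), Add(20, T)) (Function('G')(T, g) = Mul(Rational(1, 4), Mul(Add(T, 20), Add(-14, T))) = Mul(Rational(1, 4), Mul(Add(20, T), Add(-14, T))) = Mul(Rational(1, 4), Mul(Add(-14, T), Add(20, T))) = Mul(Rational(1, 4), Add(-14, T), Add(20, T)))
Add(Add(15736, Function('G')(-86, -102)), Function('L')(-54, -148)) = Add(Add(15736, Add(-70, Mul(Rational(1, 4), Pow(-86, 2)), Mul(Rational(3, 2), -86))), Add(Rational(-177, 26), -54)) = Add(Add(15736, Add(-70, Mul(Rational(1, 4), 7396), -129)), Rational(-1581, 26)) = Add(Add(15736, Add(-70, 1849, -129)), Rational(-1581, 26)) = Add(Add(15736, 1650), Rational(-1581, 26)) = Add(17386, Rational(-1581, 26)) = Rational(450455, 26)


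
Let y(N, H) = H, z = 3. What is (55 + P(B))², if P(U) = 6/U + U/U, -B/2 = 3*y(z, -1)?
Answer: 3249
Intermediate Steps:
B = 6 (B = -6*(-1) = -2*(-3) = 6)
P(U) = 1 + 6/U (P(U) = 6/U + 1 = 1 + 6/U)
(55 + P(B))² = (55 + (6 + 6)/6)² = (55 + (⅙)*12)² = (55 + 2)² = 57² = 3249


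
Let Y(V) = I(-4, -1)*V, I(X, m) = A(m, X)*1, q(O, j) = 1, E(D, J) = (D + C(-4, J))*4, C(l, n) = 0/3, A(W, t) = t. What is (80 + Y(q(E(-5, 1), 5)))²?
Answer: 5776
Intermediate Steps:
C(l, n) = 0 (C(l, n) = 0*(⅓) = 0)
E(D, J) = 4*D (E(D, J) = (D + 0)*4 = D*4 = 4*D)
I(X, m) = X (I(X, m) = X*1 = X)
Y(V) = -4*V
(80 + Y(q(E(-5, 1), 5)))² = (80 - 4*1)² = (80 - 4)² = 76² = 5776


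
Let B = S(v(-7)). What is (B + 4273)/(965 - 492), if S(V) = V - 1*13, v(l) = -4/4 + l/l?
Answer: 4260/473 ≈ 9.0063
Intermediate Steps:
v(l) = 0 (v(l) = -4*1/4 + 1 = -1 + 1 = 0)
S(V) = -13 + V (S(V) = V - 13 = -13 + V)
B = -13 (B = -13 + 0 = -13)
(B + 4273)/(965 - 492) = (-13 + 4273)/(965 - 492) = 4260/473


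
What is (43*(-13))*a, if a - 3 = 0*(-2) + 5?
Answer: -4472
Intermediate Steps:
a = 8 (a = 3 + (0*(-2) + 5) = 3 + (0 + 5) = 3 + 5 = 8)
(43*(-13))*a = (43*(-13))*8 = -559*8 = -4472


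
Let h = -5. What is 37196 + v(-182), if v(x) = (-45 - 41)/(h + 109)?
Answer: 1934149/52 ≈ 37195.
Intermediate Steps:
v(x) = -43/52 (v(x) = (-45 - 41)/(-5 + 109) = -86/104 = -86*1/104 = -43/52)
37196 + v(-182) = 37196 - 43/52 = 1934149/52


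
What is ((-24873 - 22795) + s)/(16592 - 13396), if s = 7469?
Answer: -40199/3196 ≈ -12.578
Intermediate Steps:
((-24873 - 22795) + s)/(16592 - 13396) = ((-24873 - 22795) + 7469)/(16592 - 13396) = (-47668 + 7469)/3196 = -40199*1/3196 = -40199/3196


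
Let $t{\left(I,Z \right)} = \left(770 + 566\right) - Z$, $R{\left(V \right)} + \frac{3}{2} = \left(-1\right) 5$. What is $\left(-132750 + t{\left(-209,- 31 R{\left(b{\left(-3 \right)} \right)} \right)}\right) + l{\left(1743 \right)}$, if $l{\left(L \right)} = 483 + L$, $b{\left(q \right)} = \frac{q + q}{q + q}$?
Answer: $- \frac{258779}{2} \approx -1.2939 \cdot 10^{5}$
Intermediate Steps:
$b{\left(q \right)} = 1$ ($b{\left(q \right)} = \frac{2 q}{2 q} = 2 q \frac{1}{2 q} = 1$)
$R{\left(V \right)} = - \frac{13}{2}$ ($R{\left(V \right)} = - \frac{3}{2} - 5 = - \frac{13}{2}$)
$t{\left(I,Z \right)} = 1336 - Z$
$\left(-132750 + t{\left(-209,- 31 R{\left(b{\left(-3 \right)} \right)} \right)}\right) + l{\left(1743 \right)} = \left(-132750 + \left(1336 - \left(-31\right) \left(- \frac{13}{2}\right)\right)\right) + \left(483 + 1743\right) = \left(-132750 + \left(1336 - \frac{403}{2}\right)\right) + 2226 = \left(-132750 + \frac{2269}{2}\right) + 2226 = - \frac{263231}{2} + 2226 = - \frac{258779}{2}$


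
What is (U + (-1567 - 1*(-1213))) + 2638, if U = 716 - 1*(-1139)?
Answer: 4139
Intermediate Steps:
U = 1855 (U = 716 + 1139 = 1855)
(U + (-1567 - 1*(-1213))) + 2638 = (1855 + (-1567 - 1*(-1213))) + 2638 = (1855 + (-1567 + 1213)) + 2638 = (1855 - 354) + 2638 = 1501 + 2638 = 4139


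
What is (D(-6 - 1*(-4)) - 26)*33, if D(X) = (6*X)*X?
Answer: -66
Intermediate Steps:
D(X) = 6*X²
(D(-6 - 1*(-4)) - 26)*33 = (6*(-6 - 1*(-4))² - 26)*33 = (6*(-6 + 4)² - 26)*33 = (6*(-2)² - 26)*33 = (6*4 - 26)*33 = (24 - 26)*33 = -2*33 = -66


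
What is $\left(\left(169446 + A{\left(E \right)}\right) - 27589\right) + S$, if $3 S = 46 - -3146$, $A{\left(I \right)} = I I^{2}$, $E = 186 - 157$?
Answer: $167310$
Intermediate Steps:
$E = 29$
$A{\left(I \right)} = I^{3}$
$S = 1064$ ($S = \frac{46 - -3146}{3} = \frac{46 + 3146}{3} = \frac{1}{3} \cdot 3192 = 1064$)
$\left(\left(169446 + A{\left(E \right)}\right) - 27589\right) + S = \left(\left(169446 + 29^{3}\right) - 27589\right) + 1064 = \left(\left(169446 + 24389\right) - 27589\right) + 1064 = \left(193835 - 27589\right) + 1064 = 166246 + 1064 = 167310$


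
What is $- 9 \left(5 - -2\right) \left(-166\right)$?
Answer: $10458$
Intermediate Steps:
$- 9 \left(5 - -2\right) \left(-166\right) = - 9 \left(5 + \left(-2 + 4\right)\right) \left(-166\right) = - 9 \left(5 + 2\right) \left(-166\right) = \left(-9\right) 7 \left(-166\right) = \left(-63\right) \left(-166\right) = 10458$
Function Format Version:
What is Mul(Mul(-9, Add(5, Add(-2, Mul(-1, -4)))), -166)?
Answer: 10458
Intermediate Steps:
Mul(Mul(-9, Add(5, Add(-2, Mul(-1, -4)))), -166) = Mul(Mul(-9, Add(5, Add(-2, 4))), -166) = Mul(Mul(-9, Add(5, 2)), -166) = Mul(Mul(-9, 7), -166) = Mul(-63, -166) = 10458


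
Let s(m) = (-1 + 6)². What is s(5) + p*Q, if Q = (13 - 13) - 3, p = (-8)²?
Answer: -167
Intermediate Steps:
p = 64
Q = -3 (Q = 0 - 3 = -3)
s(m) = 25 (s(m) = 5² = 25)
s(5) + p*Q = 25 + 64*(-3) = 25 - 192 = -167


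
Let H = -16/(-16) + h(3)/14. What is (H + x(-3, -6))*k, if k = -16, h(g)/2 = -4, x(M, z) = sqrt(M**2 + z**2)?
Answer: -48/7 - 48*sqrt(5) ≈ -114.19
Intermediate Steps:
h(g) = -8 (h(g) = 2*(-4) = -8)
H = 3/7 (H = -16/(-16) - 8/14 = -16*(-1/16) - 8*1/14 = 1 - 4/7 = 3/7 ≈ 0.42857)
(H + x(-3, -6))*k = (3/7 + sqrt((-3)**2 + (-6)**2))*(-16) = (3/7 + sqrt(9 + 36))*(-16) = (3/7 + sqrt(45))*(-16) = (3/7 + 3*sqrt(5))*(-16) = -48/7 - 48*sqrt(5)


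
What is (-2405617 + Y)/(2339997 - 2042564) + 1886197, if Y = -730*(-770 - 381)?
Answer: 561015666914/297433 ≈ 1.8862e+6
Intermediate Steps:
Y = 840230 (Y = -730*(-1151) = 840230)
(-2405617 + Y)/(2339997 - 2042564) + 1886197 = (-2405617 + 840230)/(2339997 - 2042564) + 1886197 = -1565387/297433 + 1886197 = 561015666914/297433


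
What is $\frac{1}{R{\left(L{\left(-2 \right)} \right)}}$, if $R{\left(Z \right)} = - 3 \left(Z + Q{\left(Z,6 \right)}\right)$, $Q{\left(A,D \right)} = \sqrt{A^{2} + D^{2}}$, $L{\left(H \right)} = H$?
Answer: $- \frac{1}{54} - \frac{\sqrt{10}}{54} \approx -0.077079$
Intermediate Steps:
$R{\left(Z \right)} = - 3 Z - 3 \sqrt{36 + Z^{2}}$ ($R{\left(Z \right)} = - 3 \left(Z + \sqrt{Z^{2} + 6^{2}}\right) = - 3 \left(Z + \sqrt{Z^{2} + 36}\right) = - 3 \left(Z + \sqrt{36 + Z^{2}}\right) = - 3 Z - 3 \sqrt{36 + Z^{2}}$)
$\frac{1}{R{\left(L{\left(-2 \right)} \right)}} = \frac{1}{\left(-3\right) \left(-2\right) - 3 \sqrt{36 + \left(-2\right)^{2}}} = \frac{1}{6 - 3 \sqrt{36 + 4}} = \frac{1}{6 - 3 \sqrt{40}} = \frac{1}{6 - 3 \cdot 2 \sqrt{10}} = \frac{1}{6 - 6 \sqrt{10}}$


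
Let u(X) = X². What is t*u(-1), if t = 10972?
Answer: 10972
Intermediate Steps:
t*u(-1) = 10972*(-1)² = 10972*1 = 10972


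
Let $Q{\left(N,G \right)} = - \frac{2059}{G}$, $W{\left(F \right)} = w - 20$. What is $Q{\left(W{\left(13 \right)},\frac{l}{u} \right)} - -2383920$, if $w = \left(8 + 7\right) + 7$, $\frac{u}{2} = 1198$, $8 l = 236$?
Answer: $\frac{130784552}{59} \approx 2.2167 \cdot 10^{6}$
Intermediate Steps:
$l = \frac{59}{2}$ ($l = \frac{1}{8} \cdot 236 = \frac{59}{2} \approx 29.5$)
$u = 2396$ ($u = 2 \cdot 1198 = 2396$)
$w = 22$ ($w = 15 + 7 = 22$)
$W{\left(F \right)} = 2$ ($W{\left(F \right)} = 22 - 20 = 2$)
$Q{\left(W{\left(13 \right)},\frac{l}{u} \right)} - -2383920 = - \frac{2059}{\frac{59}{2} \cdot \frac{1}{2396}} - -2383920 = - \frac{2059}{\frac{59}{2} \cdot \frac{1}{2396}} + 2383920 = - \frac{2059}{\frac{59}{4792}} + 2383920 = \left(-2059\right) \frac{4792}{59} + 2383920 = - \frac{9866728}{59} + 2383920 = \frac{130784552}{59}$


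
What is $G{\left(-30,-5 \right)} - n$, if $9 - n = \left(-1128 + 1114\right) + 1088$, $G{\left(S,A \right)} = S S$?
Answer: $1965$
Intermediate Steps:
$G{\left(S,A \right)} = S^{2}$
$n = -1065$ ($n = 9 - \left(\left(-1128 + 1114\right) + 1088\right) = 9 - \left(-14 + 1088\right) = 9 - 1074 = -1065$)
$G{\left(-30,-5 \right)} - n = \left(-30\right)^{2} - -1065 = 900 + 1065 = 1965$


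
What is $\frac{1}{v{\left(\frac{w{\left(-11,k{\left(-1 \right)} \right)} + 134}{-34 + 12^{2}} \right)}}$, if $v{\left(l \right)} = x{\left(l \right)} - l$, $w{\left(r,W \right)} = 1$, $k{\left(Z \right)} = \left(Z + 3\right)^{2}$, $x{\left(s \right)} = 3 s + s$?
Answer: $\frac{22}{81} \approx 0.27161$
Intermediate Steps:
$x{\left(s \right)} = 4 s$
$k{\left(Z \right)} = \left(3 + Z\right)^{2}$
$v{\left(l \right)} = 3 l$ ($v{\left(l \right)} = 4 l - l = 3 l$)
$\frac{1}{v{\left(\frac{w{\left(-11,k{\left(-1 \right)} \right)} + 134}{-34 + 12^{2}} \right)}} = \frac{1}{3 \frac{1 + 134}{-34 + 12^{2}}} = \frac{1}{3 \frac{135}{-34 + 144}} = \frac{1}{3 \cdot \frac{135}{110}} = \frac{1}{3 \cdot 135 \cdot \frac{1}{110}} = \frac{1}{3 \cdot \frac{27}{22}} = \frac{1}{\frac{81}{22}} = \frac{22}{81}$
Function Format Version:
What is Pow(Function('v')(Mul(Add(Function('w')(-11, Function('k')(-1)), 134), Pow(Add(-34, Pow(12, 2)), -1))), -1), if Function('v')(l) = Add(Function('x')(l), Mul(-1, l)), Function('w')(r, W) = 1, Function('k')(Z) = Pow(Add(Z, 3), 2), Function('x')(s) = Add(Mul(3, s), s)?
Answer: Rational(22, 81) ≈ 0.27161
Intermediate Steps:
Function('x')(s) = Mul(4, s)
Function('k')(Z) = Pow(Add(3, Z), 2)
Function('v')(l) = Mul(3, l) (Function('v')(l) = Add(Mul(4, l), Mul(-1, l)) = Mul(3, l))
Pow(Function('v')(Mul(Add(Function('w')(-11, Function('k')(-1)), 134), Pow(Add(-34, Pow(12, 2)), -1))), -1) = Pow(Mul(3, Mul(Add(1, 134), Pow(Add(-34, Pow(12, 2)), -1))), -1) = Pow(Mul(3, Mul(135, Pow(Add(-34, 144), -1))), -1) = Pow(Mul(3, Mul(135, Pow(110, -1))), -1) = Pow(Mul(3, Mul(135, Rational(1, 110))), -1) = Pow(Mul(3, Rational(27, 22)), -1) = Pow(Rational(81, 22), -1) = Rational(22, 81)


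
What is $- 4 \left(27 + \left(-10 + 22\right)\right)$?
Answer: $-156$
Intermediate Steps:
$- 4 \left(27 + \left(-10 + 22\right)\right) = - 4 \left(27 + 12\right) = \left(-4\right) 39 = -156$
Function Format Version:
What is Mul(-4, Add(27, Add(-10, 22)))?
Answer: -156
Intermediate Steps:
Mul(-4, Add(27, Add(-10, 22))) = Mul(-4, Add(27, 12)) = Mul(-4, 39) = -156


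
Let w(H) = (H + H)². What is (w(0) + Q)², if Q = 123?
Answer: 15129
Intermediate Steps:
w(H) = 4*H² (w(H) = (2*H)² = 4*H²)
(w(0) + Q)² = (4*0² + 123)² = (4*0 + 123)² = (0 + 123)² = 123² = 15129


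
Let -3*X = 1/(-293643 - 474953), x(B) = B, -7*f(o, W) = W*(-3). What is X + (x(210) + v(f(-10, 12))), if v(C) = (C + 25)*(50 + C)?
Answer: 211523768017/112983612 ≈ 1872.2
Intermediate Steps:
f(o, W) = 3*W/7 (f(o, W) = -W*(-3)/7 = -(-3)*W/7 = 3*W/7)
v(C) = (25 + C)*(50 + C)
X = 1/2305788 (X = -1/(3*(-293643 - 474953)) = -⅓/(-768596) = -⅓*(-1/768596) = 1/2305788 ≈ 4.3369e-7)
X + (x(210) + v(f(-10, 12))) = 1/2305788 + (210 + (1250 + ((3/7)*12)² + 75*((3/7)*12))) = 1/2305788 + (210 + (1250 + (36/7)² + 75*(36/7))) = 1/2305788 + (210 + (1250 + 1296/49 + 2700/7)) = 1/2305788 + (210 + 81446/49) = 1/2305788 + 91736/49 = 211523768017/112983612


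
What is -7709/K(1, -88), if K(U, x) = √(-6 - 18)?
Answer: 7709*I*√6/12 ≈ 1573.6*I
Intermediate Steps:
K(U, x) = 2*I*√6 (K(U, x) = √(-24) = 2*I*√6)
-7709/K(1, -88) = -7709*(-I*√6/12) = -(-7709)*I*√6/12 = 7709*I*√6/12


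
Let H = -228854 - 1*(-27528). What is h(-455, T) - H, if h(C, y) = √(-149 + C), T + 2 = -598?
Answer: 201326 + 2*I*√151 ≈ 2.0133e+5 + 24.576*I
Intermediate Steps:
T = -600 (T = -2 - 598 = -600)
H = -201326 (H = -228854 + 27528 = -201326)
h(-455, T) - H = √(-149 - 455) - 1*(-201326) = √(-604) + 201326 = 2*I*√151 + 201326 = 201326 + 2*I*√151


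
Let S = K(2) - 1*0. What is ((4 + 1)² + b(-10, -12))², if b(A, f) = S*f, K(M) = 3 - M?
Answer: 169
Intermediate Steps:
S = 1 (S = (3 - 1*2) - 1*0 = (3 - 2) + 0 = 1 + 0 = 1)
b(A, f) = f (b(A, f) = 1*f = f)
((4 + 1)² + b(-10, -12))² = ((4 + 1)² - 12)² = (5² - 12)² = (25 - 12)² = 13² = 169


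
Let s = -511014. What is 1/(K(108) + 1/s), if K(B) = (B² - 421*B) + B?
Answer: -511014/17219127745 ≈ -2.9677e-5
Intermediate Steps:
K(B) = B² - 420*B
1/(K(108) + 1/s) = 1/(108*(-420 + 108) + 1/(-511014)) = 1/(108*(-312) - 1/511014) = 1/(-33696 - 1/511014) = 1/(-17219127745/511014) = -511014/17219127745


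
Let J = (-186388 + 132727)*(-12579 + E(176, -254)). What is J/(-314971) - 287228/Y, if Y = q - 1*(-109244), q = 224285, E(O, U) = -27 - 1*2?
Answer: -225742144317140/105051962659 ≈ -2148.9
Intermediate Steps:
E(O, U) = -29 (E(O, U) = -27 - 2 = -29)
J = 676557888 (J = (-186388 + 132727)*(-12579 - 29) = -53661*(-12608) = 676557888)
Y = 333529 (Y = 224285 - 1*(-109244) = 224285 + 109244 = 333529)
J/(-314971) - 287228/Y = 676557888/(-314971) - 287228/333529 = 676557888*(-1/314971) - 287228*1/333529 = -676557888/314971 - 287228/333529 = -225742144317140/105051962659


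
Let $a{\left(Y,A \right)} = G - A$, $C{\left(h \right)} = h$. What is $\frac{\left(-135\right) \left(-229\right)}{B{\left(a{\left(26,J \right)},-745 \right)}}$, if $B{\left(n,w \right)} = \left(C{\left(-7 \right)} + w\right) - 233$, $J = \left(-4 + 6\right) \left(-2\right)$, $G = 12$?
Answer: $- \frac{6183}{197} \approx -31.386$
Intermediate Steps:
$J = -4$ ($J = 2 \left(-2\right) = -4$)
$a{\left(Y,A \right)} = 12 - A$
$B{\left(n,w \right)} = -240 + w$ ($B{\left(n,w \right)} = \left(-7 + w\right) - 233 = -240 + w$)
$\frac{\left(-135\right) \left(-229\right)}{B{\left(a{\left(26,J \right)},-745 \right)}} = \frac{\left(-135\right) \left(-229\right)}{-240 - 745} = \frac{30915}{-985} = 30915 \left(- \frac{1}{985}\right) = - \frac{6183}{197}$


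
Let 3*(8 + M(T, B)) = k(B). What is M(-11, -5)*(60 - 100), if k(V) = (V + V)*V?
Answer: -1040/3 ≈ -346.67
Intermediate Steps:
k(V) = 2*V² (k(V) = (2*V)*V = 2*V²)
M(T, B) = -8 + 2*B²/3 (M(T, B) = -8 + (2*B²)/3 = -8 + 2*B²/3)
M(-11, -5)*(60 - 100) = (-8 + (⅔)*(-5)²)*(60 - 100) = (-8 + (⅔)*25)*(-40) = (-8 + 50/3)*(-40) = (26/3)*(-40) = -1040/3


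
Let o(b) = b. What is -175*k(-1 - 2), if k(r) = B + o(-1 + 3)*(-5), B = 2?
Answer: 1400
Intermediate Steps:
k(r) = -8 (k(r) = 2 + (-1 + 3)*(-5) = 2 + 2*(-5) = 2 - 10 = -8)
-175*k(-1 - 2) = -175*(-8) = 1400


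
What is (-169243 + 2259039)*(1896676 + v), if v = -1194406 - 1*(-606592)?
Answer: 2735254572152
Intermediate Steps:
v = -587814 (v = -1194406 + 606592 = -587814)
(-169243 + 2259039)*(1896676 + v) = (-169243 + 2259039)*(1896676 - 587814) = 2089796*1308862 = 2735254572152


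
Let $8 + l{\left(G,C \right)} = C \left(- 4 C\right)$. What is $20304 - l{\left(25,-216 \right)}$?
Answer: $206936$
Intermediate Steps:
$l{\left(G,C \right)} = -8 - 4 C^{2}$ ($l{\left(G,C \right)} = -8 + C \left(- 4 C\right) = -8 - 4 C^{2}$)
$20304 - l{\left(25,-216 \right)} = 20304 - \left(-8 - 4 \left(-216\right)^{2}\right) = 20304 - \left(-8 - 186624\right) = 20304 - -186632 = 20304 + 186632 = 206936$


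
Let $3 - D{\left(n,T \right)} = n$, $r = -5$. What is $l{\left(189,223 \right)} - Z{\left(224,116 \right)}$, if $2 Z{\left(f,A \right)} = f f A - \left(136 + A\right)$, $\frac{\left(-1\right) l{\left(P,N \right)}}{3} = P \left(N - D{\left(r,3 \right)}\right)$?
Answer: $-3031987$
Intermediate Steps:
$D{\left(n,T \right)} = 3 - n$
$l{\left(P,N \right)} = - 3 P \left(-8 + N\right)$ ($l{\left(P,N \right)} = - 3 P \left(N - \left(3 - -5\right)\right) = - 3 P \left(N - \left(3 + 5\right)\right) = - 3 P \left(N - 8\right) = - 3 P \left(-8 + N\right)$)
$Z{\left(f,A \right)} = -68 - \frac{A}{2} + \frac{A f^{2}}{2}$ ($Z{\left(f,A \right)} = \frac{f f A - \left(136 + A\right)}{2} = \frac{f^{2} A - \left(136 + A\right)}{2} = \frac{A f^{2} - \left(136 + A\right)}{2} = \frac{-136 - A + A f^{2}}{2} = -68 - \frac{A}{2} + \frac{A f^{2}}{2}$)
$l{\left(189,223 \right)} - Z{\left(224,116 \right)} = 3 \cdot 189 \left(8 - 223\right) - \left(-68 - 58 + \frac{1}{2} \cdot 116 \cdot 224^{2}\right) = 3 \cdot 189 \left(8 - 223\right) - \left(-68 - 58 + \frac{1}{2} \cdot 116 \cdot 50176\right) = 3 \cdot 189 \left(-215\right) - \left(-68 - 58 + 2910208\right) = -121905 - 2910082 = -3031987$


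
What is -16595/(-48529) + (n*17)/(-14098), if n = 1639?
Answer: -1118207217/684161842 ≈ -1.6344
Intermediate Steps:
-16595/(-48529) + (n*17)/(-14098) = -16595/(-48529) + (1639*17)/(-14098) = -16595*(-1/48529) + 27863*(-1/14098) = 16595/48529 - 27863/14098 = -1118207217/684161842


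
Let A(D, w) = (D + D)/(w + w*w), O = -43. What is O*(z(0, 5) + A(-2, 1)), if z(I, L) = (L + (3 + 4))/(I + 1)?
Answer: -430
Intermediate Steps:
A(D, w) = 2*D/(w + w²) (A(D, w) = (2*D)/(w + w²) = 2*D/(w + w²))
z(I, L) = (7 + L)/(1 + I) (z(I, L) = (L + 7)/(1 + I) = (7 + L)/(1 + I))
O*(z(0, 5) + A(-2, 1)) = -43*((7 + 5)/(1 + 0) + 2*(-2)/(1*(1 + 1))) = -43*(12/1 + 2*(-2)*1/2) = -43*(1*12 + 2*(-2)*1*(½)) = -43*(12 - 2) = -43*10 = -430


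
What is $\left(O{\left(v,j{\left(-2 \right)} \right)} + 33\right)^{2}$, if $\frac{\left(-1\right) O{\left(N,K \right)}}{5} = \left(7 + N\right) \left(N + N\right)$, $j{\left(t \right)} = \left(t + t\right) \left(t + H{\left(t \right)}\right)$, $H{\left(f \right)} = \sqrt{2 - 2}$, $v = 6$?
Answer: $558009$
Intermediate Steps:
$H{\left(f \right)} = 0$ ($H{\left(f \right)} = \sqrt{0} = 0$)
$j{\left(t \right)} = 2 t^{2}$ ($j{\left(t \right)} = \left(t + t\right) \left(t + 0\right) = 2 t t = 2 t^{2}$)
$O{\left(N,K \right)} = - 10 N \left(7 + N\right)$ ($O{\left(N,K \right)} = - 5 \left(7 + N\right) \left(N + N\right) = - 5 \left(7 + N\right) 2 N = - 5 \cdot 2 N \left(7 + N\right) = - 10 N \left(7 + N\right)$)
$\left(O{\left(v,j{\left(-2 \right)} \right)} + 33\right)^{2} = \left(\left(-10\right) 6 \left(7 + 6\right) + 33\right)^{2} = \left(\left(-10\right) 6 \cdot 13 + 33\right)^{2} = \left(-780 + 33\right)^{2} = \left(-747\right)^{2} = 558009$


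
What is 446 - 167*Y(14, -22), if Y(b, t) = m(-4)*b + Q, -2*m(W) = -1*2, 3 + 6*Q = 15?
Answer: -2226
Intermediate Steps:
Q = 2 (Q = -½ + (⅙)*15 = -½ + 5/2 = 2)
m(W) = 1 (m(W) = -(-1)*2/2 = -½*(-2) = 1)
Y(b, t) = 2 + b (Y(b, t) = 1*b + 2 = b + 2 = 2 + b)
446 - 167*Y(14, -22) = 446 - 167*(2 + 14) = 446 - 167*16 = 446 - 2672 = -2226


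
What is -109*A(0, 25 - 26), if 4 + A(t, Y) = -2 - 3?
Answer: 981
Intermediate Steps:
A(t, Y) = -9 (A(t, Y) = -4 + (-2 - 3) = -4 - 5 = -9)
-109*A(0, 25 - 26) = -109*(-9) = 981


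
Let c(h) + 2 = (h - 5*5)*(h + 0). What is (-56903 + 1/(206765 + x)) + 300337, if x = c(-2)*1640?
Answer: 71093682531/292045 ≈ 2.4343e+5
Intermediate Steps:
c(h) = -2 + h*(-25 + h) (c(h) = -2 + (h - 5*5)*(h + 0) = -2 + (h - 25)*h = -2 + (-25 + h)*h = -2 + h*(-25 + h))
x = 85280 (x = (-2 + (-2)**2 - 25*(-2))*1640 = (-2 + 4 + 50)*1640 = 52*1640 = 85280)
(-56903 + 1/(206765 + x)) + 300337 = (-56903 + 1/(206765 + 85280)) + 300337 = (-56903 + 1/292045) + 300337 = -16618236634/292045 + 300337 = 71093682531/292045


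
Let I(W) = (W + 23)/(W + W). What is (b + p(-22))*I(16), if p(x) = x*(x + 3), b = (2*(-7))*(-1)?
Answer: 1053/2 ≈ 526.50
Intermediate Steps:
b = 14 (b = -14*(-1) = 14)
p(x) = x*(3 + x)
I(W) = (23 + W)/(2*W) (I(W) = (23 + W)/((2*W)) = (23 + W)*(1/(2*W)) = (23 + W)/(2*W))
(b + p(-22))*I(16) = (14 - 22*(3 - 22))*((½)*(23 + 16)/16) = (14 - 22*(-19))*((½)*(1/16)*39) = (14 + 418)*(39/32) = 432*(39/32) = 1053/2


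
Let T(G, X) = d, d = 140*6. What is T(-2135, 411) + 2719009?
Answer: 2719849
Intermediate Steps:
d = 840
T(G, X) = 840
T(-2135, 411) + 2719009 = 840 + 2719009 = 2719849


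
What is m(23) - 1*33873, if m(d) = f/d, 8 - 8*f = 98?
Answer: -3116361/92 ≈ -33874.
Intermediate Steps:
f = -45/4 (f = 1 - ⅛*98 = 1 - 49/4 = -45/4 ≈ -11.250)
m(d) = -45/(4*d)
m(23) - 1*33873 = -45/4/23 - 1*33873 = -45/4*1/23 - 33873 = -45/92 - 33873 = -3116361/92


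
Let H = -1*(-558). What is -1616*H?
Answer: -901728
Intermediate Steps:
H = 558
-1616*H = -1616*558 = -901728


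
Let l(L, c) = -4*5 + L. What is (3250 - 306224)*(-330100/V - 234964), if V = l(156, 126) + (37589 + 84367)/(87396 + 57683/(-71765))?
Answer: 15493070947158557919278/215433195823 ≈ 7.1916e+10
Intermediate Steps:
l(L, c) = -20 + L
V = 861732783292/6271916257 (V = (-20 + 156) + (37589 + 84367)/(87396 + 57683/(-71765)) = 136 + 121956/(87396 + 57683*(-1/71765)) = 136 + 121956/(87396 - 57683/71765) = 136 + 121956/(6271916257/71765) = 136 + 121956*(71765/6271916257) = 136 + 8752172340/6271916257 = 861732783292/6271916257 ≈ 137.40)
(3250 - 306224)*(-330100/V - 234964) = (3250 - 306224)*(-330100/861732783292/6271916257 - 234964) = -302974*(-330100*6271916257/861732783292 - 234964) = -302974*(-517589889108925/215433195823 - 234964) = -302974*(-51136635312464297/215433195823) = 15493070947158557919278/215433195823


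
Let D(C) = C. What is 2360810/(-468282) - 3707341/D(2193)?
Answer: -17071159946/10068063 ≈ -1695.6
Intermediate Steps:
2360810/(-468282) - 3707341/D(2193) = 2360810/(-468282) - 3707341/2193 = 2360810*(-1/468282) - 3707341*1/2193 = -1180405/234141 - 3707341/2193 = -17071159946/10068063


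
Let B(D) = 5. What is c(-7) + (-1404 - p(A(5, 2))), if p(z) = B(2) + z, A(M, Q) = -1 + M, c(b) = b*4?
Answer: -1441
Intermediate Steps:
c(b) = 4*b
p(z) = 5 + z
c(-7) + (-1404 - p(A(5, 2))) = 4*(-7) + (-1404 - (5 + (-1 + 5))) = -28 + (-1404 - (5 + 4)) = -28 + (-1404 - 1*9) = -28 + (-1404 - 9) = -28 - 1413 = -1441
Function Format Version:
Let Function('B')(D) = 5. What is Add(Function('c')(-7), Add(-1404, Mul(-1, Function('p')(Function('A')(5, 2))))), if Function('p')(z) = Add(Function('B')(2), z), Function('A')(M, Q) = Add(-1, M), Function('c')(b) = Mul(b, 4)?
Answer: -1441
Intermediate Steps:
Function('c')(b) = Mul(4, b)
Function('p')(z) = Add(5, z)
Add(Function('c')(-7), Add(-1404, Mul(-1, Function('p')(Function('A')(5, 2))))) = Add(Mul(4, -7), Add(-1404, Mul(-1, Add(5, Add(-1, 5))))) = Add(-28, Add(-1404, Mul(-1, Add(5, 4)))) = Add(-28, Add(-1404, Mul(-1, 9))) = Add(-28, Add(-1404, -9)) = Add(-28, -1413) = -1441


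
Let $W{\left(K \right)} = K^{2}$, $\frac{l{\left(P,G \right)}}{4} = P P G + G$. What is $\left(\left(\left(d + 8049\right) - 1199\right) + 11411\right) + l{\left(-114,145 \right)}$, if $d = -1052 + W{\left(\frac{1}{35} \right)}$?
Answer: $\frac{9255449526}{1225} \approx 7.5555 \cdot 10^{6}$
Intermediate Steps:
$l{\left(P,G \right)} = 4 G + 4 G P^{2}$ ($l{\left(P,G \right)} = 4 \left(P P G + G\right) = 4 \left(P^{2} G + G\right) = 4 \left(G P^{2} + G\right) = 4 \left(G + G P^{2}\right) = 4 G + 4 G P^{2}$)
$d = - \frac{1288699}{1225}$ ($d = -1052 + \left(\frac{1}{35}\right)^{2} = -1052 + \frac{1}{1225} = - \frac{1288699}{1225} \approx -1052.0$)
$\left(\left(\left(d + 8049\right) - 1199\right) + 11411\right) + l{\left(-114,145 \right)} = \left(\left(\left(- \frac{1288699}{1225} + 8049\right) - 1199\right) + 11411\right) + 4 \cdot 145 \left(1 + \left(-114\right)^{2}\right) = \left(\left(\frac{8571326}{1225} - 1199\right) + 11411\right) + 4 \cdot 145 \left(1 + 12996\right) = \left(\frac{7102551}{1225} + 11411\right) + 4 \cdot 145 \cdot 12997 = \frac{21081026}{1225} + 7538260 = \frac{9255449526}{1225}$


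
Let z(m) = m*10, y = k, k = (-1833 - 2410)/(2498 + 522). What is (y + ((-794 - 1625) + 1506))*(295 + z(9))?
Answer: -212635731/604 ≈ -3.5205e+5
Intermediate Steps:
k = -4243/3020 ≈ -1.4050
y = -4243/3020 ≈ -1.4050
z(m) = 10*m
(y + ((-794 - 1625) + 1506))*(295 + z(9)) = (-4243/3020 + ((-794 - 1625) + 1506))*(295 + 10*9) = (-4243/3020 + (-2419 + 1506))*(295 + 90) = (-4243/3020 - 913)*385 = -2761503/3020*385 = -212635731/604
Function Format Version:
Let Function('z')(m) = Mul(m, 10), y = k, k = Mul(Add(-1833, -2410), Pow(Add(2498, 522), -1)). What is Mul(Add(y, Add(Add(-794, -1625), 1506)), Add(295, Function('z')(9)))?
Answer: Rational(-212635731, 604) ≈ -3.5205e+5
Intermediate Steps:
k = Rational(-4243, 3020) (k = Mul(-4243, Pow(3020, -1)) = Mul(-4243, Rational(1, 3020)) = Rational(-4243, 3020) ≈ -1.4050)
y = Rational(-4243, 3020) ≈ -1.4050
Function('z')(m) = Mul(10, m)
Mul(Add(y, Add(Add(-794, -1625), 1506)), Add(295, Function('z')(9))) = Mul(Add(Rational(-4243, 3020), Add(Add(-794, -1625), 1506)), Add(295, Mul(10, 9))) = Mul(Add(Rational(-4243, 3020), Add(-2419, 1506)), Add(295, 90)) = Mul(Add(Rational(-4243, 3020), -913), 385) = Mul(Rational(-2761503, 3020), 385) = Rational(-212635731, 604)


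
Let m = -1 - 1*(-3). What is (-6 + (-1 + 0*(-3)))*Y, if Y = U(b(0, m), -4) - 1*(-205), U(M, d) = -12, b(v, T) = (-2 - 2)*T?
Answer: -1351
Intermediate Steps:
m = 2 (m = -1 + 3 = 2)
b(v, T) = -4*T
Y = 193 (Y = -12 - 1*(-205) = -12 + 205 = 193)
(-6 + (-1 + 0*(-3)))*Y = (-6 + (-1 + 0*(-3)))*193 = (-6 + (-1 + 0))*193 = (-6 - 1)*193 = -7*193 = -1351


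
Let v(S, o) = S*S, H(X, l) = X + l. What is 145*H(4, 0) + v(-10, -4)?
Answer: 680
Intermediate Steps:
v(S, o) = S**2
145*H(4, 0) + v(-10, -4) = 145*(4 + 0) + (-10)**2 = 145*4 + 100 = 580 + 100 = 680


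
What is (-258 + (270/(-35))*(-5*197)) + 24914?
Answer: 225782/7 ≈ 32255.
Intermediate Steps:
(-258 + (270/(-35))*(-5*197)) + 24914 = (-258 + (270*(-1/35))*(-985)) + 24914 = (-258 - 54/7*(-985)) + 24914 = (-258 + 53190/7) + 24914 = 51384/7 + 24914 = 225782/7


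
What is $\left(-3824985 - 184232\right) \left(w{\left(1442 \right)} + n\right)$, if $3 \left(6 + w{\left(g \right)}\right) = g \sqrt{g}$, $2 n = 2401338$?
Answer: $-4813718510871 - \frac{5781290914 \sqrt{1442}}{3} \approx -4.8869 \cdot 10^{12}$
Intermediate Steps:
$n = 1200669$ ($n = \frac{1}{2} \cdot 2401338 = 1200669$)
$w{\left(g \right)} = -6 + \frac{g^{\frac{3}{2}}}{3}$ ($w{\left(g \right)} = -6 + \frac{g \sqrt{g}}{3} = -6 + \frac{g^{\frac{3}{2}}}{3}$)
$\left(-3824985 - 184232\right) \left(w{\left(1442 \right)} + n\right) = \left(-3824985 - 184232\right) \left(\left(-6 + \frac{1442^{\frac{3}{2}}}{3}\right) + 1200669\right) = - 4009217 \left(\left(-6 + \frac{1442 \sqrt{1442}}{3}\right) + 1200669\right) = - 4009217 \left(1200663 + \frac{1442 \sqrt{1442}}{3}\right) = -4813718510871 - \frac{5781290914 \sqrt{1442}}{3}$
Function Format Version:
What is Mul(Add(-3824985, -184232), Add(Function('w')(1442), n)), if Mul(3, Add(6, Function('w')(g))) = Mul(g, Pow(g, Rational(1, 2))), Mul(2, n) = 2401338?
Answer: Add(-4813718510871, Mul(Rational(-5781290914, 3), Pow(1442, Rational(1, 2)))) ≈ -4.8869e+12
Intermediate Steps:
n = 1200669 (n = Mul(Rational(1, 2), 2401338) = 1200669)
Function('w')(g) = Add(-6, Mul(Rational(1, 3), Pow(g, Rational(3, 2)))) (Function('w')(g) = Add(-6, Mul(Rational(1, 3), Mul(g, Pow(g, Rational(1, 2))))) = Add(-6, Mul(Rational(1, 3), Pow(g, Rational(3, 2)))))
Mul(Add(-3824985, -184232), Add(Function('w')(1442), n)) = Mul(Add(-3824985, -184232), Add(Add(-6, Mul(Rational(1, 3), Pow(1442, Rational(3, 2)))), 1200669)) = Mul(-4009217, Add(Add(-6, Mul(Rational(1, 3), Mul(1442, Pow(1442, Rational(1, 2))))), 1200669)) = Mul(-4009217, Add(Add(-6, Mul(Rational(1442, 3), Pow(1442, Rational(1, 2)))), 1200669)) = Mul(-4009217, Add(1200663, Mul(Rational(1442, 3), Pow(1442, Rational(1, 2))))) = Add(-4813718510871, Mul(Rational(-5781290914, 3), Pow(1442, Rational(1, 2))))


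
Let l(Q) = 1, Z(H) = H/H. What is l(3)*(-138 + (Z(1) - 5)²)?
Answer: -122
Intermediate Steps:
Z(H) = 1
l(3)*(-138 + (Z(1) - 5)²) = 1*(-138 + (1 - 5)²) = 1*(-138 + (-4)²) = 1*(-138 + 16) = 1*(-122) = -122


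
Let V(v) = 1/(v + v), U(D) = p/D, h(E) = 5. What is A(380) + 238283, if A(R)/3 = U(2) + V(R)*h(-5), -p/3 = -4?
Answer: 36221755/152 ≈ 2.3830e+5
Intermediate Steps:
p = 12 (p = -3*(-4) = 12)
U(D) = 12/D
V(v) = 1/(2*v)
A(R) = 18 + 15/(2*R) (A(R) = 3*(12/2 + (1/(2*R))*5) = 3*(12*(1/2) + 5/(2*R)) = 3*(6 + 5/(2*R)) = 18 + 15/(2*R))
A(380) + 238283 = (18 + (15/2)/380) + 238283 = (18 + (15/2)*(1/380)) + 238283 = (18 + 3/152) + 238283 = 2739/152 + 238283 = 36221755/152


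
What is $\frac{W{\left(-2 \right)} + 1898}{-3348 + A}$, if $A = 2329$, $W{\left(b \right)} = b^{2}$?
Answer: $- \frac{1902}{1019} \approx -1.8665$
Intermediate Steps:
$\frac{W{\left(-2 \right)} + 1898}{-3348 + A} = \frac{\left(-2\right)^{2} + 1898}{-3348 + 2329} = \frac{4 + 1898}{-1019} = 1902 \left(- \frac{1}{1019}\right) = - \frac{1902}{1019}$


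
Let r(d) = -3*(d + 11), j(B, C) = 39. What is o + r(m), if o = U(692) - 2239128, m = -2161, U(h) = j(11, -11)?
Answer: -2232639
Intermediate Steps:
U(h) = 39
r(d) = -33 - 3*d (r(d) = -3*(11 + d) = -33 - 3*d)
o = -2239089 (o = 39 - 2239128 = -2239089)
o + r(m) = -2239089 + (-33 - 3*(-2161)) = -2239089 + (-33 + 6483) = -2239089 + 6450 = -2232639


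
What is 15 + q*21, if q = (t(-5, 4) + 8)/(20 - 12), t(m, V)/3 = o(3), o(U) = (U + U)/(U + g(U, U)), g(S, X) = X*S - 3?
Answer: 165/4 ≈ 41.250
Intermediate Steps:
g(S, X) = -3 + S*X (g(S, X) = S*X - 3 = -3 + S*X)
o(U) = 2*U/(-3 + U + U**2) (o(U) = (U + U)/(U + (-3 + U*U)) = (2*U)/(U + (-3 + U**2)) = (2*U)/(-3 + U + U**2) = 2*U/(-3 + U + U**2))
t(m, V) = 2 (t(m, V) = 3*(2*3/(-3 + 3 + 3**2)) = 3*(2*3/(-3 + 3 + 9)) = 3*(2*3/9) = 3*(2*3*(1/9)) = 3*(2/3) = 2)
q = 5/4 (q = (2 + 8)/(20 - 12) = 10/8 = 10*(1/8) = 5/4 ≈ 1.2500)
15 + q*21 = 15 + (5/4)*21 = 15 + 105/4 = 165/4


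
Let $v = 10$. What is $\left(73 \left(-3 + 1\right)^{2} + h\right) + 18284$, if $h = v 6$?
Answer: $18636$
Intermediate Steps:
$h = 60$ ($h = 10 \cdot 6 = 60$)
$\left(73 \left(-3 + 1\right)^{2} + h\right) + 18284 = \left(73 \left(-3 + 1\right)^{2} + 60\right) + 18284 = \left(73 \left(-2\right)^{2} + 60\right) + 18284 = \left(73 \cdot 4 + 60\right) + 18284 = \left(292 + 60\right) + 18284 = 352 + 18284 = 18636$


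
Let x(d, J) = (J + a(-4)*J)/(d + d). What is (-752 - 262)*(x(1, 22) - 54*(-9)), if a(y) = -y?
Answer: -548574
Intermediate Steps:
x(d, J) = 5*J/(2*d) (x(d, J) = (J + (-1*(-4))*J)/(d + d) = (J + 4*J)/((2*d)) = (5*J)*(1/(2*d)) = 5*J/(2*d))
(-752 - 262)*(x(1, 22) - 54*(-9)) = (-752 - 262)*((5/2)*22/1 - 54*(-9)) = -1014*((5/2)*22*1 + 486) = -1014*(55 + 486) = -1014*541 = -548574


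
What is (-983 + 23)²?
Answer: 921600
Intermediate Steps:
(-983 + 23)² = (-960)² = 921600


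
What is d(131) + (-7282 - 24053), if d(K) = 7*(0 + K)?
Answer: -30418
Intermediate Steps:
d(K) = 7*K
d(131) + (-7282 - 24053) = 7*131 + (-7282 - 24053) = 917 - 31335 = -30418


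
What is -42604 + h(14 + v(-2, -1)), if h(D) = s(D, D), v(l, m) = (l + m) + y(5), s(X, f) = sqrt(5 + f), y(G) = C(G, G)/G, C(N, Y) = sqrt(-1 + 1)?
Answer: -42600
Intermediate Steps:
C(N, Y) = 0 (C(N, Y) = sqrt(0) = 0)
y(G) = 0 (y(G) = 0/G = 0)
v(l, m) = l + m (v(l, m) = (l + m) + 0 = l + m)
h(D) = sqrt(5 + D)
-42604 + h(14 + v(-2, -1)) = -42604 + sqrt(5 + (14 + (-2 - 1))) = -42604 + sqrt(5 + (14 - 3)) = -42604 + sqrt(5 + 11) = -42604 + sqrt(16) = -42604 + 4 = -42600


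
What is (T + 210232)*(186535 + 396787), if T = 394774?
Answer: 352913309932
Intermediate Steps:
(T + 210232)*(186535 + 396787) = (394774 + 210232)*(186535 + 396787) = 605006*583322 = 352913309932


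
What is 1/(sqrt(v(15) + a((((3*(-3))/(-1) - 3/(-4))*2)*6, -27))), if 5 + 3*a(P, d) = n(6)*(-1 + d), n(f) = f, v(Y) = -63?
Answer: -I*sqrt(1086)/362 ≈ -0.091035*I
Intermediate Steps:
a(P, d) = -11/3 + 2*d (a(P, d) = -5/3 + (6*(-1 + d))/3 = -5/3 + (-6 + 6*d)/3 = -5/3 + (-2 + 2*d) = -11/3 + 2*d)
1/(sqrt(v(15) + a((((3*(-3))/(-1) - 3/(-4))*2)*6, -27))) = 1/(sqrt(-63 + (-11/3 + 2*(-27)))) = 1/(sqrt(-63 + (-11/3 - 54))) = 1/(sqrt(-63 - 173/3)) = 1/(sqrt(-362/3)) = 1/(I*sqrt(1086)/3) = -I*sqrt(1086)/362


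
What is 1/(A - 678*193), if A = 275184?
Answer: 1/144330 ≈ 6.9286e-6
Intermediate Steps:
1/(A - 678*193) = 1/(275184 - 678*193) = 1/(275184 - 130854) = 1/144330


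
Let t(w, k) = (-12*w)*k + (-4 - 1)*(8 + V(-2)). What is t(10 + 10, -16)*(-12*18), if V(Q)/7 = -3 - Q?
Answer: -828360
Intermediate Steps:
V(Q) = -21 - 7*Q (V(Q) = 7*(-3 - Q) = -21 - 7*Q)
t(w, k) = -5 - 12*k*w (t(w, k) = (-12*w)*k + (-4 - 1)*(8 + (-21 - 7*(-2))) = -12*k*w - 5*(8 + (-21 + 14)) = -12*k*w - 5*(8 - 7) = -12*k*w - 5*1 = -12*k*w - 5 = -5 - 12*k*w)
t(10 + 10, -16)*(-12*18) = (-5 - 12*(-16)*(10 + 10))*(-12*18) = (-5 - 12*(-16)*20)*(-216) = (-5 + 3840)*(-216) = 3835*(-216) = -828360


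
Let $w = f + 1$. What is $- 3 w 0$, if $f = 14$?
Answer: $0$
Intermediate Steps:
$w = 15$ ($w = 14 + 1 = 15$)
$- 3 w 0 = \left(-3\right) 15 \cdot 0 = \left(-45\right) 0 = 0$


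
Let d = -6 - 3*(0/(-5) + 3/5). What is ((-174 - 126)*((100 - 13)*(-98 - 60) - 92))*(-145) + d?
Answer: -3009765039/5 ≈ -6.0195e+8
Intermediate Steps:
d = -39/5 (d = -6 - 3*(0*(-⅕) + 3*(⅕)) = -6 - 3*(0 + ⅗) = -6 - 3*⅗ = -6 - 9/5 = -39/5 ≈ -7.8000)
((-174 - 126)*((100 - 13)*(-98 - 60) - 92))*(-145) + d = ((-174 - 126)*((100 - 13)*(-98 - 60) - 92))*(-145) - 39/5 = -300*(87*(-158) - 92)*(-145) - 39/5 = -300*(-13746 - 92)*(-145) - 39/5 = -300*(-13838)*(-145) - 39/5 = 4151400*(-145) - 39/5 = -601953000 - 39/5 = -3009765039/5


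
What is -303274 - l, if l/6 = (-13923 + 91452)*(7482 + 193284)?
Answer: -93391426558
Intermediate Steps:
l = 93391123284 (l = 6*((-13923 + 91452)*(7482 + 193284)) = 6*(77529*200766) = 6*15565187214 = 93391123284)
-303274 - l = -303274 - 1*93391123284 = -303274 - 93391123284 = -93391426558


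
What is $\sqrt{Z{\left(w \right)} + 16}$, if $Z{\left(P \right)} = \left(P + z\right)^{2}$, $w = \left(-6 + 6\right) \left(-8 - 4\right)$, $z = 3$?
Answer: $5$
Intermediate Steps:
$w = 0$ ($w = 0 \left(-12\right) = 0$)
$Z{\left(P \right)} = \left(3 + P\right)^{2}$ ($Z{\left(P \right)} = \left(P + 3\right)^{2} = \left(3 + P\right)^{2}$)
$\sqrt{Z{\left(w \right)} + 16} = \sqrt{\left(3 + 0\right)^{2} + 16} = \sqrt{3^{2} + 16} = \sqrt{9 + 16} = \sqrt{25} = 5$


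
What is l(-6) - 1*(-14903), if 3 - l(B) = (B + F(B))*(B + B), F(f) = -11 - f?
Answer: 14774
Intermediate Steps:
l(B) = 3 + 22*B (l(B) = 3 - (B + (-11 - B))*(B + B) = 3 - (-11)*2*B = 3 - (-22)*B = 3 + 22*B)
l(-6) - 1*(-14903) = (3 + 22*(-6)) - 1*(-14903) = (3 - 132) + 14903 = -129 + 14903 = 14774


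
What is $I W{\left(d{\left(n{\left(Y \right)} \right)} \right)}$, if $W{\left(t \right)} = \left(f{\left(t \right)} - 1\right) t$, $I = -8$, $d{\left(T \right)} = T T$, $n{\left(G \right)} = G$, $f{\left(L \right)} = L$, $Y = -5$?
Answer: $-4800$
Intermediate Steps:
$d{\left(T \right)} = T^{2}$
$W{\left(t \right)} = t \left(-1 + t\right)$ ($W{\left(t \right)} = \left(t - 1\right) t = \left(-1 + t\right) t = t \left(-1 + t\right)$)
$I W{\left(d{\left(n{\left(Y \right)} \right)} \right)} = - 8 \left(-5\right)^{2} \left(-1 + \left(-5\right)^{2}\right) = - 8 \cdot 25 \left(-1 + 25\right) = - 8 \cdot 25 \cdot 24 = \left(-8\right) 600 = -4800$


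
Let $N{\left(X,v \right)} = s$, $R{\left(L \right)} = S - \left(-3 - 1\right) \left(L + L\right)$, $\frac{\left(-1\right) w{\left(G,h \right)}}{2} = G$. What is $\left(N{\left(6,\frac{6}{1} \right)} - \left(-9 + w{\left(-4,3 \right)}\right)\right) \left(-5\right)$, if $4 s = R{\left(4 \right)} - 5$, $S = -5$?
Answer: $- \frac{65}{2} \approx -32.5$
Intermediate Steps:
$w{\left(G,h \right)} = - 2 G$
$R{\left(L \right)} = -5 + 8 L$ ($R{\left(L \right)} = -5 - \left(-3 - 1\right) \left(L + L\right) = -5 - - 4 \cdot 2 L = -5 - - 8 L = -5 + 8 L$)
$s = \frac{11}{2}$ ($s = \frac{\left(-5 + 8 \cdot 4\right) - 5}{4} = \frac{\left(-5 + 32\right) - 5}{4} = \frac{27 - 5}{4} = \frac{1}{4} \cdot 22 = \frac{11}{2} \approx 5.5$)
$N{\left(X,v \right)} = \frac{11}{2}$
$\left(N{\left(6,\frac{6}{1} \right)} - \left(-9 + w{\left(-4,3 \right)}\right)\right) \left(-5\right) = \left(\frac{11}{2} + \left(9 - \left(-2\right) \left(-4\right)\right)\right) \left(-5\right) = \left(\frac{11}{2} + \left(9 - 8\right)\right) \left(-5\right) = \left(\frac{11}{2} + 1\right) \left(-5\right) = \frac{13}{2} \left(-5\right) = - \frac{65}{2}$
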